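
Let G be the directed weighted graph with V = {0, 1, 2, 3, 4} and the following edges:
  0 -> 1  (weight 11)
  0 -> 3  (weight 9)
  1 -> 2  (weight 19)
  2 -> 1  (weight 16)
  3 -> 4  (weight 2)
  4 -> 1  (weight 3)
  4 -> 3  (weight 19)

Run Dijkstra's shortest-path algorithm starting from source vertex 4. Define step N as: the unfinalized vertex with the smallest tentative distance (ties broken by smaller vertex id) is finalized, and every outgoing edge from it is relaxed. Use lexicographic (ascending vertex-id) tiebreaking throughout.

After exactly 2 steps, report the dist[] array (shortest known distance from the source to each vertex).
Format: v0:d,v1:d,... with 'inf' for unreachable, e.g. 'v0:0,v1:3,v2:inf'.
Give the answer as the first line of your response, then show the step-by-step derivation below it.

v0:inf,v1:3,v2:22,v3:19,v4:0

step 1: dist = v0:inf,v1:3,v2:inf,v3:19,v4:0
step 2: dist = v0:inf,v1:3,v2:22,v3:19,v4:0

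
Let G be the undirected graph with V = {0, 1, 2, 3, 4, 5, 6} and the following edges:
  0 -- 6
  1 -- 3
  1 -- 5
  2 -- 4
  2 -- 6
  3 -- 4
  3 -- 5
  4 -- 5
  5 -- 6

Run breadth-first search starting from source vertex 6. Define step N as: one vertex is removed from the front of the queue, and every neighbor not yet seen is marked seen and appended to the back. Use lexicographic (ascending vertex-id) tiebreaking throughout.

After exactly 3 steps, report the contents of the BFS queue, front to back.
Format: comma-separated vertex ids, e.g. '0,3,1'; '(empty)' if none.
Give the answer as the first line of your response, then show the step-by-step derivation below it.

5,4

step 1: dequeue 6; queue=[0,2,5]; order=6
step 2: dequeue 0; queue=[2,5]; order=6,0
step 3: dequeue 2; queue=[5,4]; order=6,0,2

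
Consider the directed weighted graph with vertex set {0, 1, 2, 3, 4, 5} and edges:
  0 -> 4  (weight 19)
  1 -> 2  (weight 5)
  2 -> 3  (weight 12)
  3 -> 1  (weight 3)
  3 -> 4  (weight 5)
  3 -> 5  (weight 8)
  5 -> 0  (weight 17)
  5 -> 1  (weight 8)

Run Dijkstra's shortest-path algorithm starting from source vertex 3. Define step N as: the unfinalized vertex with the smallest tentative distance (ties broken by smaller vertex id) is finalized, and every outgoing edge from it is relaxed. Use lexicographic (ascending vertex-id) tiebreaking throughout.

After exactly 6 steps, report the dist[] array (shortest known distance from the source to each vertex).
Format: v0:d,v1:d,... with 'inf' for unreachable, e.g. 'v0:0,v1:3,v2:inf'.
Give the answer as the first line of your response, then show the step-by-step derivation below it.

v0:25,v1:3,v2:8,v3:0,v4:5,v5:8

step 1: dist = v0:inf,v1:3,v2:inf,v3:0,v4:5,v5:8
step 2: dist = v0:inf,v1:3,v2:8,v3:0,v4:5,v5:8
step 3: dist = v0:inf,v1:3,v2:8,v3:0,v4:5,v5:8
step 4: dist = v0:inf,v1:3,v2:8,v3:0,v4:5,v5:8
step 5: dist = v0:25,v1:3,v2:8,v3:0,v4:5,v5:8
step 6: dist = v0:25,v1:3,v2:8,v3:0,v4:5,v5:8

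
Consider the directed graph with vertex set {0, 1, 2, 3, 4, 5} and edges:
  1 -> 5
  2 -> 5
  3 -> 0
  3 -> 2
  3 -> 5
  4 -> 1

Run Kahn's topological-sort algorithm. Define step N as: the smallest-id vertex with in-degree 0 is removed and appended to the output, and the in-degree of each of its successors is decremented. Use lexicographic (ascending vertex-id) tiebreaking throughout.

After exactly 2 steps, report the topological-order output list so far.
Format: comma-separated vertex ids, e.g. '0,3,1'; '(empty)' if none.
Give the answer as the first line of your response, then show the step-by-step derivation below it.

3,0

step 1: output 3; order=[3]; indeg=(0,1,0,0,0,2)
step 2: output 0; order=[3,0]; indeg=(0,1,0,0,0,2)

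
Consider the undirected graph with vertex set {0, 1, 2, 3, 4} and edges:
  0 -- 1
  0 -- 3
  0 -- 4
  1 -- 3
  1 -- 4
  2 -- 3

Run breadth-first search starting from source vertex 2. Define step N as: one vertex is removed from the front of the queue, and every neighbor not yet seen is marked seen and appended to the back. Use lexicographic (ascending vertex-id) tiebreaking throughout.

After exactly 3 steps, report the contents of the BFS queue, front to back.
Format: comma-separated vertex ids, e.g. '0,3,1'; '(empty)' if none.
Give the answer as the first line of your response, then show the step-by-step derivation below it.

1,4

step 1: dequeue 2; queue=[3]; order=2
step 2: dequeue 3; queue=[0,1]; order=2,3
step 3: dequeue 0; queue=[1,4]; order=2,3,0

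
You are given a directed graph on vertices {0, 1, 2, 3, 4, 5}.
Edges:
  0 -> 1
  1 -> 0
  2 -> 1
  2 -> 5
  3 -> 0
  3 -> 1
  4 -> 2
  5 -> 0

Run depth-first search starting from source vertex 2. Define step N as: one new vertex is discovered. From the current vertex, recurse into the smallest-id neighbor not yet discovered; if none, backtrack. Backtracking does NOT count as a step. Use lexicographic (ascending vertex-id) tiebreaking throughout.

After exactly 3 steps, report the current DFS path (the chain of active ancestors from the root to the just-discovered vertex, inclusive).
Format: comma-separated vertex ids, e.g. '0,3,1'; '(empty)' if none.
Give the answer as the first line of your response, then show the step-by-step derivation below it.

2,1,0

step 1: discover 2; path=2; order=2
step 2: discover 1; path=2>1; order=2,1
step 3: discover 0; path=2>1>0; order=2,1,0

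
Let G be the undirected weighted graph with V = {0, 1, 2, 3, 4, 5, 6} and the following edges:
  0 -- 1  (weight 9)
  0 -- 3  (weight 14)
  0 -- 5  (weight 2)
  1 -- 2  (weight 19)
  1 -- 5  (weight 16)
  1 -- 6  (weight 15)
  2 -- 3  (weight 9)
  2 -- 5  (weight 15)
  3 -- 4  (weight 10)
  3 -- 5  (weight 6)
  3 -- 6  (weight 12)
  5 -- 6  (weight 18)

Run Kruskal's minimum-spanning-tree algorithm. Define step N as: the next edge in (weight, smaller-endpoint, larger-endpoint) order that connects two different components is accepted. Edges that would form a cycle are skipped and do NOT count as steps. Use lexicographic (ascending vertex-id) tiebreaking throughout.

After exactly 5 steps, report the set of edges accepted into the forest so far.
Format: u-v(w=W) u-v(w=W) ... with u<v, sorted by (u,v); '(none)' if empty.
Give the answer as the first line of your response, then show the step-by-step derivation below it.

0-1(w=9) 0-5(w=2) 2-3(w=9) 3-4(w=10) 3-5(w=6)

step 1: add edge 0-5 (w=2); MST = {0-5(w=2)}
step 2: add edge 3-5 (w=6); MST = {0-5(w=2) 3-5(w=6)}
step 3: add edge 0-1 (w=9); MST = {0-1(w=9) 0-5(w=2) 3-5(w=6)}
step 4: add edge 2-3 (w=9); MST = {0-1(w=9) 0-5(w=2) 2-3(w=9) 3-5(w=6)}
step 5: add edge 3-4 (w=10); MST = {0-1(w=9) 0-5(w=2) 2-3(w=9) 3-4(w=10) 3-5(w=6)}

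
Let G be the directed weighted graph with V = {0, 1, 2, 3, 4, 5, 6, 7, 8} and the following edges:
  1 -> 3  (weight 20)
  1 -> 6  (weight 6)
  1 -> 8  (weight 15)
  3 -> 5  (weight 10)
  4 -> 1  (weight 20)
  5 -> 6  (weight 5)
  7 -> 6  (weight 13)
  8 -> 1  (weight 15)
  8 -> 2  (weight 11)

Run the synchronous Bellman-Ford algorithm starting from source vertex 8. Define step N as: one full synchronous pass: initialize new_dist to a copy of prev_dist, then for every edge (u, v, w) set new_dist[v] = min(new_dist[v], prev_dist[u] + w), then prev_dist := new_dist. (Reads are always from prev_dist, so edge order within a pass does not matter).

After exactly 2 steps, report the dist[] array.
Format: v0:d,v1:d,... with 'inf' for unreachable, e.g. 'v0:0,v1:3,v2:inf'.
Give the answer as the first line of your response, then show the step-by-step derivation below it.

v0:inf,v1:15,v2:11,v3:35,v4:inf,v5:inf,v6:21,v7:inf,v8:0

step 1: dist = v0:inf,v1:15,v2:11,v3:inf,v4:inf,v5:inf,v6:inf,v7:inf,v8:0
step 2: dist = v0:inf,v1:15,v2:11,v3:35,v4:inf,v5:inf,v6:21,v7:inf,v8:0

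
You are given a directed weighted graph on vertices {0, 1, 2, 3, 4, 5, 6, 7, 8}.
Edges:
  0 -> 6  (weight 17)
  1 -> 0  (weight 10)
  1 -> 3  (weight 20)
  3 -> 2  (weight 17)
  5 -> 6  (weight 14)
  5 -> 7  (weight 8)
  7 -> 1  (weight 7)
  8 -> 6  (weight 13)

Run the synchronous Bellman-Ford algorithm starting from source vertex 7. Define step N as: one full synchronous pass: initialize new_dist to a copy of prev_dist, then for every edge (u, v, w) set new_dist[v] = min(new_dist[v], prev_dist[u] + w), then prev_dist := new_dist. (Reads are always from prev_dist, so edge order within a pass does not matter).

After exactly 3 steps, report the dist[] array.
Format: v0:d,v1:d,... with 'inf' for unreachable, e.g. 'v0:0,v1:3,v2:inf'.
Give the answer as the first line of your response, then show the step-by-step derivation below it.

v0:17,v1:7,v2:44,v3:27,v4:inf,v5:inf,v6:34,v7:0,v8:inf

step 1: dist = v0:inf,v1:7,v2:inf,v3:inf,v4:inf,v5:inf,v6:inf,v7:0,v8:inf
step 2: dist = v0:17,v1:7,v2:inf,v3:27,v4:inf,v5:inf,v6:inf,v7:0,v8:inf
step 3: dist = v0:17,v1:7,v2:44,v3:27,v4:inf,v5:inf,v6:34,v7:0,v8:inf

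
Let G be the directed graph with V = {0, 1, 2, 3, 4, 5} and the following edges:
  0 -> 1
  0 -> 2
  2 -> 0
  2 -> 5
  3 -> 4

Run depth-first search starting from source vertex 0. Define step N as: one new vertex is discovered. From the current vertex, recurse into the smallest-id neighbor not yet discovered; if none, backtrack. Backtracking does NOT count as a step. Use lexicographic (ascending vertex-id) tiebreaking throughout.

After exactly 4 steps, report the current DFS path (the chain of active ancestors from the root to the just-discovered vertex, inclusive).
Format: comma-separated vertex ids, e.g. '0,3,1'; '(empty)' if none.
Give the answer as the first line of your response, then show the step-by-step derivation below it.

0,2,5

step 1: discover 0; path=0; order=0
step 2: discover 1; path=0>1; order=0,1
step 3: discover 2; path=0>2; order=0,1,2
step 4: discover 5; path=0>2>5; order=0,1,2,5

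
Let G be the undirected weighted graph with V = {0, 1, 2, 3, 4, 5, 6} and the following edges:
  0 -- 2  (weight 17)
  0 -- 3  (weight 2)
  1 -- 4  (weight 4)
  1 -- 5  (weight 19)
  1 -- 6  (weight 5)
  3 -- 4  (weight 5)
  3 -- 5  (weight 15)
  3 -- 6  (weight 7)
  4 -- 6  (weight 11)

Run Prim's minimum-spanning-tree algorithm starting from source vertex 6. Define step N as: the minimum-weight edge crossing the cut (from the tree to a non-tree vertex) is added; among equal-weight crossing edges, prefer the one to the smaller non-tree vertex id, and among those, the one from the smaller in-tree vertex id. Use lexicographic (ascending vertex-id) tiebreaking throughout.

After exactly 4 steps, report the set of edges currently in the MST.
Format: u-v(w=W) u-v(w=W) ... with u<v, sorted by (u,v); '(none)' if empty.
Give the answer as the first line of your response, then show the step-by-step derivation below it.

0-3(w=2) 1-4(w=4) 1-6(w=5) 3-4(w=5)

step 1: add edge 1-6 (w=5); MST = {1-6(w=5)}
step 2: add edge 1-4 (w=4); MST = {1-4(w=4) 1-6(w=5)}
step 3: add edge 3-4 (w=5); MST = {1-4(w=4) 1-6(w=5) 3-4(w=5)}
step 4: add edge 0-3 (w=2); MST = {0-3(w=2) 1-4(w=4) 1-6(w=5) 3-4(w=5)}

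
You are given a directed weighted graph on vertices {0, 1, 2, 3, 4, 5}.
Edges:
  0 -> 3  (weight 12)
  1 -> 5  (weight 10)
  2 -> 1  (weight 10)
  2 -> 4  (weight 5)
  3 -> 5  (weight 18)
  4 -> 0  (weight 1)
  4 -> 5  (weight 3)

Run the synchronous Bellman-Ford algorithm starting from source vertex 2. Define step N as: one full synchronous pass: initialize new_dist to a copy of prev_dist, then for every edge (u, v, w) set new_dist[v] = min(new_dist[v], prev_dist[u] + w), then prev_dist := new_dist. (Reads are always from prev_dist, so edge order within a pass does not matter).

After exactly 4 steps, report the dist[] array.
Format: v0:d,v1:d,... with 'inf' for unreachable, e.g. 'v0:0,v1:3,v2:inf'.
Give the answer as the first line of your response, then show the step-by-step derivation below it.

v0:6,v1:10,v2:0,v3:18,v4:5,v5:8

step 1: dist = v0:inf,v1:10,v2:0,v3:inf,v4:5,v5:inf
step 2: dist = v0:6,v1:10,v2:0,v3:inf,v4:5,v5:8
step 3: dist = v0:6,v1:10,v2:0,v3:18,v4:5,v5:8
step 4: dist = v0:6,v1:10,v2:0,v3:18,v4:5,v5:8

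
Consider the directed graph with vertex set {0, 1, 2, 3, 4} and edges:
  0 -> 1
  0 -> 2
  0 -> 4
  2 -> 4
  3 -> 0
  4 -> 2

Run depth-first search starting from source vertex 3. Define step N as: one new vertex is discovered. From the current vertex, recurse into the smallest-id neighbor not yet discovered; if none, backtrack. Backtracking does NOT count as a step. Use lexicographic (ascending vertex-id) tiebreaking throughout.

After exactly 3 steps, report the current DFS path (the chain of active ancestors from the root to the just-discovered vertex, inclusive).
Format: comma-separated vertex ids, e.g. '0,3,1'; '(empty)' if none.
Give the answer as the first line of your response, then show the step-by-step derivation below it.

3,0,1

step 1: discover 3; path=3; order=3
step 2: discover 0; path=3>0; order=3,0
step 3: discover 1; path=3>0>1; order=3,0,1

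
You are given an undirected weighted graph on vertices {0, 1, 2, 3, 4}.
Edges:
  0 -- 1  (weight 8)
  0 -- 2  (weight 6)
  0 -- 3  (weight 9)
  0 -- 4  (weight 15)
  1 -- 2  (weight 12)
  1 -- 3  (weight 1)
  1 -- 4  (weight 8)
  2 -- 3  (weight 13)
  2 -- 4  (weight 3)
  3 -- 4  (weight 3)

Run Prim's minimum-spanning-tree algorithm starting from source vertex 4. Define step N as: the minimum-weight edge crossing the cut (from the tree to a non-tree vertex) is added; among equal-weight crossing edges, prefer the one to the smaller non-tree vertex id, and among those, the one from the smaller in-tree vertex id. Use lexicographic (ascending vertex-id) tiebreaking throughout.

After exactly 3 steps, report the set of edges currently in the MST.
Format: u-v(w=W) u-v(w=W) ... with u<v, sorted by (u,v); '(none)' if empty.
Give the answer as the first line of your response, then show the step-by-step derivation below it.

1-3(w=1) 2-4(w=3) 3-4(w=3)

step 1: add edge 2-4 (w=3); MST = {2-4(w=3)}
step 2: add edge 3-4 (w=3); MST = {2-4(w=3) 3-4(w=3)}
step 3: add edge 1-3 (w=1); MST = {1-3(w=1) 2-4(w=3) 3-4(w=3)}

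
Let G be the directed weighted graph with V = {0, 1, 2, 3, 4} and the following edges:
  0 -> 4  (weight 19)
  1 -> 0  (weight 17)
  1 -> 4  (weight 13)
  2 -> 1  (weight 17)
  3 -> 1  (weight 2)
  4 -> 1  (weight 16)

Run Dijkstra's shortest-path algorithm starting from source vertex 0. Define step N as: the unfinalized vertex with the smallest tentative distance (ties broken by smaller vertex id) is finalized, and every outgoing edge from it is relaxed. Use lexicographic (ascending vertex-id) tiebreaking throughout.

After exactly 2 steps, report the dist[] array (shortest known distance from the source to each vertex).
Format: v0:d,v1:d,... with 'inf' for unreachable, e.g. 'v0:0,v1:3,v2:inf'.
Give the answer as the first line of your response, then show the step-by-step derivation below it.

v0:0,v1:35,v2:inf,v3:inf,v4:19

step 1: dist = v0:0,v1:inf,v2:inf,v3:inf,v4:19
step 2: dist = v0:0,v1:35,v2:inf,v3:inf,v4:19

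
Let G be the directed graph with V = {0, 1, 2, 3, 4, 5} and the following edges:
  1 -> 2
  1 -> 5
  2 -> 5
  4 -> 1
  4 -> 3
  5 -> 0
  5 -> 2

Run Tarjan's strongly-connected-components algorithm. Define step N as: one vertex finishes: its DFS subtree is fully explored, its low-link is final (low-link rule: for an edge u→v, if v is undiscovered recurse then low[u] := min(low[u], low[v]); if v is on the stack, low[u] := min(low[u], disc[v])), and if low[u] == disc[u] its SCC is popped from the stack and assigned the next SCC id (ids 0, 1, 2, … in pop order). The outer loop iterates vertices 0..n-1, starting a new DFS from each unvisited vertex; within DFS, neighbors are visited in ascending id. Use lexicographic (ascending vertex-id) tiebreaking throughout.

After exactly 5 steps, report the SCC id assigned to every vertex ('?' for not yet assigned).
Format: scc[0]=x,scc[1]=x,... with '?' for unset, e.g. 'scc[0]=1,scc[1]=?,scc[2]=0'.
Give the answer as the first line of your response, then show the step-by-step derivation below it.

scc[0]=0,scc[1]=2,scc[2]=1,scc[3]=3,scc[4]=?,scc[5]=1

step 1: low=(low[0]=0,low[1]=?,low[2]=?,low[3]=?,low[4]=?,low[5]=?); scc=(scc[0]=0,scc[1]=?,scc[2]=?,scc[3]=?,scc[4]=?,scc[5]=?)
step 2: low=(low[0]=0,low[1]=1,low[2]=2,low[3]=?,low[4]=?,low[5]=2); scc=(scc[0]=0,scc[1]=?,scc[2]=?,scc[3]=?,scc[4]=?,scc[5]=?)
step 3: low=(low[0]=0,low[1]=1,low[2]=2,low[3]=?,low[4]=?,low[5]=2); scc=(scc[0]=0,scc[1]=?,scc[2]=1,scc[3]=?,scc[4]=?,scc[5]=1)
step 4: low=(low[0]=0,low[1]=1,low[2]=2,low[3]=?,low[4]=?,low[5]=2); scc=(scc[0]=0,scc[1]=2,scc[2]=1,scc[3]=?,scc[4]=?,scc[5]=1)
step 5: low=(low[0]=0,low[1]=1,low[2]=2,low[3]=4,low[4]=?,low[5]=2); scc=(scc[0]=0,scc[1]=2,scc[2]=1,scc[3]=3,scc[4]=?,scc[5]=1)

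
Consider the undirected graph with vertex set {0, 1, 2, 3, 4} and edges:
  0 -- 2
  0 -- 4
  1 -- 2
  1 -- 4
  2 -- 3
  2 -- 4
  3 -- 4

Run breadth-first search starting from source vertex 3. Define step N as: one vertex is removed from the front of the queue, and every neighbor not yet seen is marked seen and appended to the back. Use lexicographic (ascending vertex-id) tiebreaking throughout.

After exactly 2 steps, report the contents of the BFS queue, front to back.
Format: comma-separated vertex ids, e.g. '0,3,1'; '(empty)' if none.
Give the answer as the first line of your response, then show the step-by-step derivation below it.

4,0,1

step 1: dequeue 3; queue=[2,4]; order=3
step 2: dequeue 2; queue=[4,0,1]; order=3,2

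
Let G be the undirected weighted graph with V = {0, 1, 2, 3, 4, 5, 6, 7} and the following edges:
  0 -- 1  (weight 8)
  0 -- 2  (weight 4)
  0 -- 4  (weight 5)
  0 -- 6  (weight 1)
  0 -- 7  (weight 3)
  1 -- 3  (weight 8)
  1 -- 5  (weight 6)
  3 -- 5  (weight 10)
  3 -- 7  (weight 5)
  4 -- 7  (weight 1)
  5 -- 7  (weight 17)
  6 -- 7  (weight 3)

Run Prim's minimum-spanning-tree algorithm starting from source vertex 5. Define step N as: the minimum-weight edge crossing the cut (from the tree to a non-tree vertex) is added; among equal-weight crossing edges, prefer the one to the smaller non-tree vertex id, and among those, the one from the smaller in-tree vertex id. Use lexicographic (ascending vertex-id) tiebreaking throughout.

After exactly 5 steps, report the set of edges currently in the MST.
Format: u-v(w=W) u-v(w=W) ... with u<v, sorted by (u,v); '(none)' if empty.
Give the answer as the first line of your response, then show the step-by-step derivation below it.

0-1(w=8) 0-6(w=1) 0-7(w=3) 1-5(w=6) 4-7(w=1)

step 1: add edge 1-5 (w=6); MST = {1-5(w=6)}
step 2: add edge 0-1 (w=8); MST = {0-1(w=8) 1-5(w=6)}
step 3: add edge 0-6 (w=1); MST = {0-1(w=8) 0-6(w=1) 1-5(w=6)}
step 4: add edge 0-7 (w=3); MST = {0-1(w=8) 0-6(w=1) 0-7(w=3) 1-5(w=6)}
step 5: add edge 4-7 (w=1); MST = {0-1(w=8) 0-6(w=1) 0-7(w=3) 1-5(w=6) 4-7(w=1)}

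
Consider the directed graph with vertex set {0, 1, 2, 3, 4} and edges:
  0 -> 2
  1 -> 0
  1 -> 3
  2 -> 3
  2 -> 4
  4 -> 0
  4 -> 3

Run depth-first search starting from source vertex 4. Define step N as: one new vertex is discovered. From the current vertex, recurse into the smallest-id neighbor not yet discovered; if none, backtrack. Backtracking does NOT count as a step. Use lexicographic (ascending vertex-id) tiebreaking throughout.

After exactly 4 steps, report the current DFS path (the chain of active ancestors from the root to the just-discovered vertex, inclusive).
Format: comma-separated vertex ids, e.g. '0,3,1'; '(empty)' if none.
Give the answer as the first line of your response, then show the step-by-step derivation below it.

4,0,2,3

step 1: discover 4; path=4; order=4
step 2: discover 0; path=4>0; order=4,0
step 3: discover 2; path=4>0>2; order=4,0,2
step 4: discover 3; path=4>0>2>3; order=4,0,2,3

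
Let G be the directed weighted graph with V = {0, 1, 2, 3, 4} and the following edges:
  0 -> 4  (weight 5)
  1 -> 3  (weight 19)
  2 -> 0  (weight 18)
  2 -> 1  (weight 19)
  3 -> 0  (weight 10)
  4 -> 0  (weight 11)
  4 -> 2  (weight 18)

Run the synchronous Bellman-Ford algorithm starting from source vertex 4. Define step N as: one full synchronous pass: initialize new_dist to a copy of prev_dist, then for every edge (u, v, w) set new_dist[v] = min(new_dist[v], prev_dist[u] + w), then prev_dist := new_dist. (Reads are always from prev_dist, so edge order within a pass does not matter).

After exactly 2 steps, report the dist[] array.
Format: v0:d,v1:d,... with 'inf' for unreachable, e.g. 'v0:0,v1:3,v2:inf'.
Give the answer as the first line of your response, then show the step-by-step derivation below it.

v0:11,v1:37,v2:18,v3:inf,v4:0

step 1: dist = v0:11,v1:inf,v2:18,v3:inf,v4:0
step 2: dist = v0:11,v1:37,v2:18,v3:inf,v4:0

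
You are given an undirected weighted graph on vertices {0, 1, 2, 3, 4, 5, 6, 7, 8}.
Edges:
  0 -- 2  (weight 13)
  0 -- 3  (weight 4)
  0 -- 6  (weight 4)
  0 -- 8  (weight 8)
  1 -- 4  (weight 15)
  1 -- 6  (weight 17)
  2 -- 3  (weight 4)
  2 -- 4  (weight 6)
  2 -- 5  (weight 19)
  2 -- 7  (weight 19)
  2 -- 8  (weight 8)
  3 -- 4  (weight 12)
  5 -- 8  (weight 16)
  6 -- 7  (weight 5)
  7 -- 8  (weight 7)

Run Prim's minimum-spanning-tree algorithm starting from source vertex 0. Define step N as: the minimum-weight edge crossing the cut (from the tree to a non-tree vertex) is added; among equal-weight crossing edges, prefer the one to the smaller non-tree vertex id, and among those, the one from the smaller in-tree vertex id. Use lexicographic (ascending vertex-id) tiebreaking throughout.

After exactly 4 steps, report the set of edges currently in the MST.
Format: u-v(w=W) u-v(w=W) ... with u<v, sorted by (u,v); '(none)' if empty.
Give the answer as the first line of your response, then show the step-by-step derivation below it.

0-3(w=4) 0-6(w=4) 2-3(w=4) 6-7(w=5)

step 1: add edge 0-3 (w=4); MST = {0-3(w=4)}
step 2: add edge 2-3 (w=4); MST = {0-3(w=4) 2-3(w=4)}
step 3: add edge 0-6 (w=4); MST = {0-3(w=4) 0-6(w=4) 2-3(w=4)}
step 4: add edge 6-7 (w=5); MST = {0-3(w=4) 0-6(w=4) 2-3(w=4) 6-7(w=5)}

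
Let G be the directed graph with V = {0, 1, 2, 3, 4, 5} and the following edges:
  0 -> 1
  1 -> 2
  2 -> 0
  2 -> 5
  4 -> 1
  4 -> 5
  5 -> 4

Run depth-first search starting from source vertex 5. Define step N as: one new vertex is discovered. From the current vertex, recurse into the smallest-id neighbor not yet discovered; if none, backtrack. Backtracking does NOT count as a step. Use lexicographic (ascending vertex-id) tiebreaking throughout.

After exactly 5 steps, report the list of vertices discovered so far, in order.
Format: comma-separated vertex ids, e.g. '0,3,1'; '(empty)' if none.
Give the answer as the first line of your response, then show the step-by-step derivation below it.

5,4,1,2,0

step 1: discover 5; path=5; order=5
step 2: discover 4; path=5>4; order=5,4
step 3: discover 1; path=5>4>1; order=5,4,1
step 4: discover 2; path=5>4>1>2; order=5,4,1,2
step 5: discover 0; path=5>4>1>2>0; order=5,4,1,2,0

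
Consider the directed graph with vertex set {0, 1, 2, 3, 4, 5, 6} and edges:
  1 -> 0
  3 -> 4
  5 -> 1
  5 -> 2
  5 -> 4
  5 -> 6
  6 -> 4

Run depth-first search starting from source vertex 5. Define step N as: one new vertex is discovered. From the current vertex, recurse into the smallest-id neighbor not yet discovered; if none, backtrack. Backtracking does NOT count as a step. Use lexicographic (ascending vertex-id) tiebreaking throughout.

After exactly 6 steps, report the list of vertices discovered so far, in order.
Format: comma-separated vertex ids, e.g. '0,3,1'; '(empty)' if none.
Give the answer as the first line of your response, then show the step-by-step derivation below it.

5,1,0,2,4,6

step 1: discover 5; path=5; order=5
step 2: discover 1; path=5>1; order=5,1
step 3: discover 0; path=5>1>0; order=5,1,0
step 4: discover 2; path=5>2; order=5,1,0,2
step 5: discover 4; path=5>4; order=5,1,0,2,4
step 6: discover 6; path=5>6; order=5,1,0,2,4,6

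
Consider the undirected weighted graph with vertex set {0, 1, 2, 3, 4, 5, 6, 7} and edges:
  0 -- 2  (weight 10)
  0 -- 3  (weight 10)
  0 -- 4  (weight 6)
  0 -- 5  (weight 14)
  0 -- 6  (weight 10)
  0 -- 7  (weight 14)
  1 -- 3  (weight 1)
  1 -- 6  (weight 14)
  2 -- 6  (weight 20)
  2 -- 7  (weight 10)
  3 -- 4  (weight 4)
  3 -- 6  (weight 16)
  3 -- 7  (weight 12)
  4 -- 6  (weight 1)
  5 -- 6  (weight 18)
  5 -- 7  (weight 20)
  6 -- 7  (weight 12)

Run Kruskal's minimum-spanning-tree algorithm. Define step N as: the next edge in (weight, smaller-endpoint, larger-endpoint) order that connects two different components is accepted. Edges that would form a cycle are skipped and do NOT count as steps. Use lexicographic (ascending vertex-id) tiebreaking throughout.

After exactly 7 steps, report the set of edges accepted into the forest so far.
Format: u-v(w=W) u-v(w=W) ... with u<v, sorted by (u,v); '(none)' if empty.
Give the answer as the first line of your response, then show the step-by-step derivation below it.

0-2(w=10) 0-4(w=6) 0-5(w=14) 1-3(w=1) 2-7(w=10) 3-4(w=4) 4-6(w=1)

step 1: add edge 1-3 (w=1); MST = {1-3(w=1)}
step 2: add edge 4-6 (w=1); MST = {1-3(w=1) 4-6(w=1)}
step 3: add edge 3-4 (w=4); MST = {1-3(w=1) 3-4(w=4) 4-6(w=1)}
step 4: add edge 0-4 (w=6); MST = {0-4(w=6) 1-3(w=1) 3-4(w=4) 4-6(w=1)}
step 5: add edge 0-2 (w=10); MST = {0-2(w=10) 0-4(w=6) 1-3(w=1) 3-4(w=4) 4-6(w=1)}
step 6: add edge 2-7 (w=10); MST = {0-2(w=10) 0-4(w=6) 1-3(w=1) 2-7(w=10) 3-4(w=4) 4-6(w=1)}
step 7: add edge 0-5 (w=14); MST = {0-2(w=10) 0-4(w=6) 0-5(w=14) 1-3(w=1) 2-7(w=10) 3-4(w=4) 4-6(w=1)}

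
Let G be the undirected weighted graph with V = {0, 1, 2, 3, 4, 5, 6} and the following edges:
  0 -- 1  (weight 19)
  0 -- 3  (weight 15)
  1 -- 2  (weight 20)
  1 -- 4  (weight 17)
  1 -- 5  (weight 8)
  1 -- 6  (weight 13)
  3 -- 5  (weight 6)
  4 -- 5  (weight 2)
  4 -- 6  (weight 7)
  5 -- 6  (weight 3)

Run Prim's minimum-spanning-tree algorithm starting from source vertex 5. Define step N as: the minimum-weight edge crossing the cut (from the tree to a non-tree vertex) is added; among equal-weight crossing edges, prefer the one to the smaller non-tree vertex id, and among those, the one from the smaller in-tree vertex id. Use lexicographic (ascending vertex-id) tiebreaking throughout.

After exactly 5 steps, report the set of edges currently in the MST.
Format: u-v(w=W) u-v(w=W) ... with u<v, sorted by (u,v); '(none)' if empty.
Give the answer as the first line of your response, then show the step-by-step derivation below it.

0-3(w=15) 1-5(w=8) 3-5(w=6) 4-5(w=2) 5-6(w=3)

step 1: add edge 4-5 (w=2); MST = {4-5(w=2)}
step 2: add edge 5-6 (w=3); MST = {4-5(w=2) 5-6(w=3)}
step 3: add edge 3-5 (w=6); MST = {3-5(w=6) 4-5(w=2) 5-6(w=3)}
step 4: add edge 1-5 (w=8); MST = {1-5(w=8) 3-5(w=6) 4-5(w=2) 5-6(w=3)}
step 5: add edge 0-3 (w=15); MST = {0-3(w=15) 1-5(w=8) 3-5(w=6) 4-5(w=2) 5-6(w=3)}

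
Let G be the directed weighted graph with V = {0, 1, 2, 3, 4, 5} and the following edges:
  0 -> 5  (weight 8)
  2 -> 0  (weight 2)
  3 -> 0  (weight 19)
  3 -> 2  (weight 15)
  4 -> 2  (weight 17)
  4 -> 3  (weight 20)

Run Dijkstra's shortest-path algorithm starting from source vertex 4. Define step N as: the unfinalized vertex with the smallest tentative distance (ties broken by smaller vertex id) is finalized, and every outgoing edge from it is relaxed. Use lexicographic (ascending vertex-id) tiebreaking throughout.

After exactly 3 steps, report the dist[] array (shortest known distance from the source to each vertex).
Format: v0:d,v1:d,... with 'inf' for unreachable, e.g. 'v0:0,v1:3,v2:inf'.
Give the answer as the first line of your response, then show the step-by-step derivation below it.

v0:19,v1:inf,v2:17,v3:20,v4:0,v5:27

step 1: dist = v0:inf,v1:inf,v2:17,v3:20,v4:0,v5:inf
step 2: dist = v0:19,v1:inf,v2:17,v3:20,v4:0,v5:inf
step 3: dist = v0:19,v1:inf,v2:17,v3:20,v4:0,v5:27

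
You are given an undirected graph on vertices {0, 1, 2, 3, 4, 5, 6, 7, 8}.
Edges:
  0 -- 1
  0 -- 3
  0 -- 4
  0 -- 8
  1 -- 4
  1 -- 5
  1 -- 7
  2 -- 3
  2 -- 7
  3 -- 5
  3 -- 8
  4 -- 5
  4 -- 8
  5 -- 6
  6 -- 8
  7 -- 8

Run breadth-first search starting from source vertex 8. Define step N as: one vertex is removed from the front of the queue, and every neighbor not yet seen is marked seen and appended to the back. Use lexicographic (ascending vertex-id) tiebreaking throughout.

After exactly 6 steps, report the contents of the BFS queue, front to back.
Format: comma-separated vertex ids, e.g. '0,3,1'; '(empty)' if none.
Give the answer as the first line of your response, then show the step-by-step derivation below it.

1,2,5

step 1: dequeue 8; queue=[0,3,4,6,7]; order=8
step 2: dequeue 0; queue=[3,4,6,7,1]; order=8,0
step 3: dequeue 3; queue=[4,6,7,1,2,5]; order=8,0,3
step 4: dequeue 4; queue=[6,7,1,2,5]; order=8,0,3,4
step 5: dequeue 6; queue=[7,1,2,5]; order=8,0,3,4,6
step 6: dequeue 7; queue=[1,2,5]; order=8,0,3,4,6,7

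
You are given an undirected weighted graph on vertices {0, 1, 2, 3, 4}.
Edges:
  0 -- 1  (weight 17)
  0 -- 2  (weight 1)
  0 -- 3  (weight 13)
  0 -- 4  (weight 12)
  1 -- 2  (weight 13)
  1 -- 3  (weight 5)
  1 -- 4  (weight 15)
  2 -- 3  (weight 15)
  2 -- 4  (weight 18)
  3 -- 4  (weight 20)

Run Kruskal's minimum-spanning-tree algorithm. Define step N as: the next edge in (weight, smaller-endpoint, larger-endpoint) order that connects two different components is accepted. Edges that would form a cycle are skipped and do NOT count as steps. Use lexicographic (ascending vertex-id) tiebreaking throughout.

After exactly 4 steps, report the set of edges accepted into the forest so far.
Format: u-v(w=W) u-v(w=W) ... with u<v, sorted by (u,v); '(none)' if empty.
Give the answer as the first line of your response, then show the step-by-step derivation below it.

0-2(w=1) 0-3(w=13) 0-4(w=12) 1-3(w=5)

step 1: add edge 0-2 (w=1); MST = {0-2(w=1)}
step 2: add edge 1-3 (w=5); MST = {0-2(w=1) 1-3(w=5)}
step 3: add edge 0-4 (w=12); MST = {0-2(w=1) 0-4(w=12) 1-3(w=5)}
step 4: add edge 0-3 (w=13); MST = {0-2(w=1) 0-3(w=13) 0-4(w=12) 1-3(w=5)}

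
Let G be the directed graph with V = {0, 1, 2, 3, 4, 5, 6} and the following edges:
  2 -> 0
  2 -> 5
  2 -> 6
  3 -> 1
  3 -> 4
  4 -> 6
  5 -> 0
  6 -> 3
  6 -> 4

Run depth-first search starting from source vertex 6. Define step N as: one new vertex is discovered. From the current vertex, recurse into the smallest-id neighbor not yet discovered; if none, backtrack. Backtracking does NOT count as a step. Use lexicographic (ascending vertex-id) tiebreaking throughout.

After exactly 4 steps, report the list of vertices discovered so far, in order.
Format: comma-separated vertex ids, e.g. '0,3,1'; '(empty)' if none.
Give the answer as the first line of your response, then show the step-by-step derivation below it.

6,3,1,4

step 1: discover 6; path=6; order=6
step 2: discover 3; path=6>3; order=6,3
step 3: discover 1; path=6>3>1; order=6,3,1
step 4: discover 4; path=6>3>4; order=6,3,1,4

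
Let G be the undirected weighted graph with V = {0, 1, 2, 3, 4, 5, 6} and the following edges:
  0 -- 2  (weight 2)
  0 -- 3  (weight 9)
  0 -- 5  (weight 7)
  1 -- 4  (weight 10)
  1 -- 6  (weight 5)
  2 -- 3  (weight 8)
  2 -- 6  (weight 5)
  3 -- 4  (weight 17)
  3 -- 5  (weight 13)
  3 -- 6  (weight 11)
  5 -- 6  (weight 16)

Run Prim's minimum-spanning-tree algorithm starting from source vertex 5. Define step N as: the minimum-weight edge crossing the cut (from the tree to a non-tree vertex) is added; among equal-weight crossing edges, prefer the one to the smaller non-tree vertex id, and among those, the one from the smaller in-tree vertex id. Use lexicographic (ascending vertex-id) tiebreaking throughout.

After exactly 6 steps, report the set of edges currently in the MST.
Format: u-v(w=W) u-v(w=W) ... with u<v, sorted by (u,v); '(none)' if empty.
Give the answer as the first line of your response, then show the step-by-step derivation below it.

0-2(w=2) 0-5(w=7) 1-4(w=10) 1-6(w=5) 2-3(w=8) 2-6(w=5)

step 1: add edge 0-5 (w=7); MST = {0-5(w=7)}
step 2: add edge 0-2 (w=2); MST = {0-2(w=2) 0-5(w=7)}
step 3: add edge 2-6 (w=5); MST = {0-2(w=2) 0-5(w=7) 2-6(w=5)}
step 4: add edge 1-6 (w=5); MST = {0-2(w=2) 0-5(w=7) 1-6(w=5) 2-6(w=5)}
step 5: add edge 2-3 (w=8); MST = {0-2(w=2) 0-5(w=7) 1-6(w=5) 2-3(w=8) 2-6(w=5)}
step 6: add edge 1-4 (w=10); MST = {0-2(w=2) 0-5(w=7) 1-4(w=10) 1-6(w=5) 2-3(w=8) 2-6(w=5)}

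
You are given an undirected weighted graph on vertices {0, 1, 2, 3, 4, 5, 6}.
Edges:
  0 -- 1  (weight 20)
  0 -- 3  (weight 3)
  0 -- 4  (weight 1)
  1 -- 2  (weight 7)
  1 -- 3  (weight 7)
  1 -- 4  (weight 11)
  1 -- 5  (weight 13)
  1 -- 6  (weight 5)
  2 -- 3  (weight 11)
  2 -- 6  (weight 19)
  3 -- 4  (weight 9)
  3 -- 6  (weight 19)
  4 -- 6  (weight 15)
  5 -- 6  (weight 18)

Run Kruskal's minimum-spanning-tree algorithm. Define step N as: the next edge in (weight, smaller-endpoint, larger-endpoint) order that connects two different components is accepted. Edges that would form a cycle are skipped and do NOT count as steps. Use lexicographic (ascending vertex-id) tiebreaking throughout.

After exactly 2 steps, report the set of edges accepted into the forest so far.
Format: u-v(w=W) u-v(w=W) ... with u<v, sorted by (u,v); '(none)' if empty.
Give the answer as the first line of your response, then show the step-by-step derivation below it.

0-3(w=3) 0-4(w=1)

step 1: add edge 0-4 (w=1); MST = {0-4(w=1)}
step 2: add edge 0-3 (w=3); MST = {0-3(w=3) 0-4(w=1)}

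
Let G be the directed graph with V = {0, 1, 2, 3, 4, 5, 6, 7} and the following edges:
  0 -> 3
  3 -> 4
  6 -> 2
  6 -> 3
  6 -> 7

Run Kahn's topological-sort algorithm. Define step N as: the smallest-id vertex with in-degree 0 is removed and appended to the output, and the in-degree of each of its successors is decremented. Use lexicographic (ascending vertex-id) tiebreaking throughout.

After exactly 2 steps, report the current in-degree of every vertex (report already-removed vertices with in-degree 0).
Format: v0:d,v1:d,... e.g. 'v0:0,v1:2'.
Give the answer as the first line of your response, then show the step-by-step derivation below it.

v0:0,v1:0,v2:1,v3:1,v4:1,v5:0,v6:0,v7:1

step 1: output 0; order=[0]; indeg=(0,0,1,1,1,0,0,1)
step 2: output 1; order=[0,1]; indeg=(0,0,1,1,1,0,0,1)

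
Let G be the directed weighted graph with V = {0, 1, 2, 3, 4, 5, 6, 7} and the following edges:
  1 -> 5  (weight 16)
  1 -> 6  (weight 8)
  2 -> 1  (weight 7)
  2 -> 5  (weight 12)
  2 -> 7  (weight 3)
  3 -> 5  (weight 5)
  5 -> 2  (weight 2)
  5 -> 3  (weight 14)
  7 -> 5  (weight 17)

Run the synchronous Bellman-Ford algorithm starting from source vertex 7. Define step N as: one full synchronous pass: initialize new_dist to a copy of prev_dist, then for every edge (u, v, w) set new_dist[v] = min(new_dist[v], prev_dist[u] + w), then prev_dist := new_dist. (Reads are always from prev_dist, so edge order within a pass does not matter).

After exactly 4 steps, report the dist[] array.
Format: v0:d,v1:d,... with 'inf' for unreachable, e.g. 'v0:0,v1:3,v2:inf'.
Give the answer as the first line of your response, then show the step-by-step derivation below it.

v0:inf,v1:26,v2:19,v3:31,v4:inf,v5:17,v6:34,v7:0

step 1: dist = v0:inf,v1:inf,v2:inf,v3:inf,v4:inf,v5:17,v6:inf,v7:0
step 2: dist = v0:inf,v1:inf,v2:19,v3:31,v4:inf,v5:17,v6:inf,v7:0
step 3: dist = v0:inf,v1:26,v2:19,v3:31,v4:inf,v5:17,v6:inf,v7:0
step 4: dist = v0:inf,v1:26,v2:19,v3:31,v4:inf,v5:17,v6:34,v7:0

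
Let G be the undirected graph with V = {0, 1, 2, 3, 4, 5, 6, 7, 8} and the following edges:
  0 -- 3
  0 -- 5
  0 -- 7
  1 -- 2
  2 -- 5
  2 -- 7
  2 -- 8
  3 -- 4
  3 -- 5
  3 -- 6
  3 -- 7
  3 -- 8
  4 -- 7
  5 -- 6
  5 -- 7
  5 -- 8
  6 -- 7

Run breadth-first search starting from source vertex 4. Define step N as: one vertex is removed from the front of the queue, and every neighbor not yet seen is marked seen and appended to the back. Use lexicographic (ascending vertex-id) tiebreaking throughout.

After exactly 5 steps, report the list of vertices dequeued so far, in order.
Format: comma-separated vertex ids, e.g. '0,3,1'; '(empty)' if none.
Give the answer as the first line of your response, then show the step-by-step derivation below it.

4,3,7,0,5

step 1: dequeue 4; queue=[3,7]; order=4
step 2: dequeue 3; queue=[7,0,5,6,8]; order=4,3
step 3: dequeue 7; queue=[0,5,6,8,2]; order=4,3,7
step 4: dequeue 0; queue=[5,6,8,2]; order=4,3,7,0
step 5: dequeue 5; queue=[6,8,2]; order=4,3,7,0,5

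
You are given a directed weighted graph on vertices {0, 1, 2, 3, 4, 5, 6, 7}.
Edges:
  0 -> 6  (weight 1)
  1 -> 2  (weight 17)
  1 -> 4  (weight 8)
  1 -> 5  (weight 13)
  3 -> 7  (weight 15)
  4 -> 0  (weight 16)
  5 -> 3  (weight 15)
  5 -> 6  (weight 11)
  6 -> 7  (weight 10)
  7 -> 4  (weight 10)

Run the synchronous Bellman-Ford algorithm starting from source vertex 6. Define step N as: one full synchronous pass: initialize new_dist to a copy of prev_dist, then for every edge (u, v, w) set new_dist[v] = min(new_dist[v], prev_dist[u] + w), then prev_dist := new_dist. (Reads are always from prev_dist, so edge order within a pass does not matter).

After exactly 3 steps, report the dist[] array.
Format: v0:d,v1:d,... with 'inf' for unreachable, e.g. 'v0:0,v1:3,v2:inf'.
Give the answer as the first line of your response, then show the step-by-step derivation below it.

v0:36,v1:inf,v2:inf,v3:inf,v4:20,v5:inf,v6:0,v7:10

step 1: dist = v0:inf,v1:inf,v2:inf,v3:inf,v4:inf,v5:inf,v6:0,v7:10
step 2: dist = v0:inf,v1:inf,v2:inf,v3:inf,v4:20,v5:inf,v6:0,v7:10
step 3: dist = v0:36,v1:inf,v2:inf,v3:inf,v4:20,v5:inf,v6:0,v7:10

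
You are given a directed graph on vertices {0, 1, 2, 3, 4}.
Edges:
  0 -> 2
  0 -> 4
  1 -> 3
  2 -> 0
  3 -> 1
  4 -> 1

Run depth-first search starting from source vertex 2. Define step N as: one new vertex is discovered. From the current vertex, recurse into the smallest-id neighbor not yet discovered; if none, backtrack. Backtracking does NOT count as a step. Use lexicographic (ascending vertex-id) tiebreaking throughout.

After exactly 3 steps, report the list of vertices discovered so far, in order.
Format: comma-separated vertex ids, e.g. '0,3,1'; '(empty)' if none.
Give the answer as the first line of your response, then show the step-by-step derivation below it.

2,0,4

step 1: discover 2; path=2; order=2
step 2: discover 0; path=2>0; order=2,0
step 3: discover 4; path=2>0>4; order=2,0,4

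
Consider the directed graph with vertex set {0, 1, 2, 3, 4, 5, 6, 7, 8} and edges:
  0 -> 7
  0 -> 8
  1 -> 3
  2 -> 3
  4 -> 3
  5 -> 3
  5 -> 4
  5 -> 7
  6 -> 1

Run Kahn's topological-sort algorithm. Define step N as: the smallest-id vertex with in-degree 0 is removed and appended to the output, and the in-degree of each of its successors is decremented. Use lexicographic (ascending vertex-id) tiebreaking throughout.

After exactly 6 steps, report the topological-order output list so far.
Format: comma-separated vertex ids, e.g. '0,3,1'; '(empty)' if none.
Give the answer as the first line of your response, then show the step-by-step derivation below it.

0,2,5,4,6,1

step 1: output 0; order=[0]; indeg=(0,1,0,4,1,0,0,1,0)
step 2: output 2; order=[0,2]; indeg=(0,1,0,3,1,0,0,1,0)
step 3: output 5; order=[0,2,5]; indeg=(0,1,0,2,0,0,0,0,0)
step 4: output 4; order=[0,2,5,4]; indeg=(0,1,0,1,0,0,0,0,0)
step 5: output 6; order=[0,2,5,4,6]; indeg=(0,0,0,1,0,0,0,0,0)
step 6: output 1; order=[0,2,5,4,6,1]; indeg=(0,0,0,0,0,0,0,0,0)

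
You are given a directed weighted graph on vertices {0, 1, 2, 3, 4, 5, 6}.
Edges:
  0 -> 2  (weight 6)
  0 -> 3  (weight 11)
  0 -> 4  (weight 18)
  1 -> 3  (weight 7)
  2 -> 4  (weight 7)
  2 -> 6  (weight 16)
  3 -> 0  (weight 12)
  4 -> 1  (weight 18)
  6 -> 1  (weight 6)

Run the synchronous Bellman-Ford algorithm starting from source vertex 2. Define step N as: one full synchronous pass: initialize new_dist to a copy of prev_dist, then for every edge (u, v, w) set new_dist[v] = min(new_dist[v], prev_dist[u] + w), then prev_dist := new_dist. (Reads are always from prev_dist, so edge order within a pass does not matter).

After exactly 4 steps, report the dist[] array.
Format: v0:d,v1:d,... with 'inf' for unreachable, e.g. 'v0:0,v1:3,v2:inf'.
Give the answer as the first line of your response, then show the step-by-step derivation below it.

v0:41,v1:22,v2:0,v3:29,v4:7,v5:inf,v6:16

step 1: dist = v0:inf,v1:inf,v2:0,v3:inf,v4:7,v5:inf,v6:16
step 2: dist = v0:inf,v1:22,v2:0,v3:inf,v4:7,v5:inf,v6:16
step 3: dist = v0:inf,v1:22,v2:0,v3:29,v4:7,v5:inf,v6:16
step 4: dist = v0:41,v1:22,v2:0,v3:29,v4:7,v5:inf,v6:16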